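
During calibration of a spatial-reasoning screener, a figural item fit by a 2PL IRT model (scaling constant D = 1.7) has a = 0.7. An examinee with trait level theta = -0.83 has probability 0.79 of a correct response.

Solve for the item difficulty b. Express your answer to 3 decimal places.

P(theta) = 1 / (1 + exp(−D·a(theta − b)))
logit(0.79) = ln(0.79/0.21) = 1.3249
b = theta − logit/(1.7·a) = -0.83 − 1.3249/1.1900 = -1.9434

-1.943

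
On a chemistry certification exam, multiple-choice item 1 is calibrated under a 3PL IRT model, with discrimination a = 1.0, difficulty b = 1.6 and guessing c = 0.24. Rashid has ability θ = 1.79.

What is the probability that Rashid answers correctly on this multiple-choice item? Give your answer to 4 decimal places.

P(θ) = c + (1 − c) · 1 / (1 + exp(−a(θ − b)))
Exponent: 1.0 × (1.79 − 1.6) = 0.1900
1/(1 + e^{-0.1900}) = 0.5474
P = 0.24 + 0.76 × 0.5474 = 0.6560

0.6560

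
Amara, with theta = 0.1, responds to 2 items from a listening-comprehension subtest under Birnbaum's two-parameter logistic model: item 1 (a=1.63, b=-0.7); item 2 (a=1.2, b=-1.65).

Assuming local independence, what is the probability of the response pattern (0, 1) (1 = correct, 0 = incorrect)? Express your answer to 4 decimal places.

0.1902

P(theta) = 1 / (1 + exp(−a(theta − b)))
P_1 = 1/(1+e^{-1.3040}) = 0.7865
P_2 = 1/(1+e^{-2.1000}) = 0.8909
L = (1−P_1) × P_2 = 0.2135 × 0.8909 = 0.19020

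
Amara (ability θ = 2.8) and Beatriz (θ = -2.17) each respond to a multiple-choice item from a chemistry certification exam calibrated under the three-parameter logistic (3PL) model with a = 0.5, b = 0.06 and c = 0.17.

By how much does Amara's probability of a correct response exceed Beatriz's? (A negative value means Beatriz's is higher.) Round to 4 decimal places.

P(θ) = c + (1 − c) · 1 / (1 + exp(−a(θ − b)))
P(Amara) = 0.8318  [exponent 1.3700]
P(Beatriz) = 0.3750  [exponent -1.1150]
Difference = 0.8318 − 0.3750 = 0.4569

0.4569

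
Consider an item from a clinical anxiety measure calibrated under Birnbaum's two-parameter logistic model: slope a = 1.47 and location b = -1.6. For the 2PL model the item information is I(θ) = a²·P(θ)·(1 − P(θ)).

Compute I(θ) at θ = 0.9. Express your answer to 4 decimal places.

P = 1/(1+e^{-3.6750}) = 0.9753
P(1−P) = 0.9753 × 0.0247 = 0.0241
I = a² × P(1−P) = 1.47² × 0.0241 = 0.05210

0.0521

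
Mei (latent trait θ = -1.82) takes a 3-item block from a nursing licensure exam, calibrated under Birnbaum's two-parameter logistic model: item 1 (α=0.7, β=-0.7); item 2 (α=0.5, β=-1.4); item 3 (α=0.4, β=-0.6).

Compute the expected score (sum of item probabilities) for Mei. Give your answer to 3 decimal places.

P(θ) = 1 / (1 + exp(−α(θ − β)))
P_1 = 1/(1+e^{0.7840}) = 0.3135
P_2 = 1/(1+e^{0.2100}) = 0.4477
P_3 = 1/(1+e^{0.4880}) = 0.3804
E[score] = 0.3135 + 0.4477 + 0.3804 = 1.1415

1.142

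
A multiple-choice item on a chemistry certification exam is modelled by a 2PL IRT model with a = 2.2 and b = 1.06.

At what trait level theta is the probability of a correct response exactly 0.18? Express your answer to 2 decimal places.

P(theta) = 1 / (1 + exp(−a(theta − b)))
logit = ln(0.1800/0.8200) = -1.5163
theta = b + logit/(a) = 1.06 + (-1.5163)/2.2000 = 0.3708

0.37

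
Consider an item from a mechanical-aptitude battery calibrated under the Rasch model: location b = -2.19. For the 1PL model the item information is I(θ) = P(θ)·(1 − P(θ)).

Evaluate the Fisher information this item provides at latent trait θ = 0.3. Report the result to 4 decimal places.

0.0707

P = 1/(1+e^{-2.4900}) = 0.9234
P(1−P) = 0.9234 × 0.0766 = 0.0707
I = P(1−P) = 0.07070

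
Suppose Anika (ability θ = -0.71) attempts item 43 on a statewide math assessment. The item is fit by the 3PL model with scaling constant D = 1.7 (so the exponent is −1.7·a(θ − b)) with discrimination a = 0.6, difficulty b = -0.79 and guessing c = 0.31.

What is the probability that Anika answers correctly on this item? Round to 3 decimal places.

0.669

P(θ) = c + (1 − c) · 1 / (1 + exp(−D·a(θ − b)))
Exponent: 1.7 × 0.6 × (-0.71 − (-0.79)) = 0.0816
1/(1 + e^{-0.0816}) = 0.5204
P = 0.31 + 0.69 × 0.5204 = 0.6691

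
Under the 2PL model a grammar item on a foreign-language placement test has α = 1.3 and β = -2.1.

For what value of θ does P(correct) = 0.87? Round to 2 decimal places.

P(θ) = 1 / (1 + exp(−α(θ − β)))
logit = ln(0.8700/0.1300) = 1.9010
θ = β + logit/(α) = -2.1 + 1.9010/1.3000 = -0.6377

-0.64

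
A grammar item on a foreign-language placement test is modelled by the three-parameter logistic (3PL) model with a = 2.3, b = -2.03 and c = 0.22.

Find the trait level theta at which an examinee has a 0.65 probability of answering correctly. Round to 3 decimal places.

-1.940

P(theta) = c + (1 − c) · 1 / (1 + exp(−a(theta − b)))
Remove guessing floor: (0.65 − 0.22)/(1 − 0.22) = 0.5513
logit = ln(0.5513/0.4487) = 0.2059
theta = b + logit/(a) = -2.03 + 0.2059/2.3000 = -1.9405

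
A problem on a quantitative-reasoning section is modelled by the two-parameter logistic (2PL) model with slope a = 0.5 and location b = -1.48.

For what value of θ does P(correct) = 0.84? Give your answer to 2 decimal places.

P(θ) = 1 / (1 + exp(−a(θ − b)))
logit = ln(0.8400/0.1600) = 1.6582
θ = b + logit/(a) = -1.48 + 1.6582/0.5000 = 1.8365

1.84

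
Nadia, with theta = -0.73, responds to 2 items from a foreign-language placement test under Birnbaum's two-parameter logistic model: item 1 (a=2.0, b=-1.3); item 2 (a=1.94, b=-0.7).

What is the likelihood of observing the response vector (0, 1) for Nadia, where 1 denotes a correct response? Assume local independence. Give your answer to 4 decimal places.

0.1176

P(theta) = 1 / (1 + exp(−a(theta − b)))
P_1 = 1/(1+e^{-1.1400}) = 0.7577
P_2 = 1/(1+e^{0.0582}) = 0.4855
L = (1−P_1) × P_2 = 0.2423 × 0.4855 = 0.11764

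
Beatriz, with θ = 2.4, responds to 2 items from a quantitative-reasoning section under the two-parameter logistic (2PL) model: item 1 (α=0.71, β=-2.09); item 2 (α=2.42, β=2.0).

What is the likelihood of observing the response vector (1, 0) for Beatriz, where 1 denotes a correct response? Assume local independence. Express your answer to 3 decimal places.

P(θ) = 1 / (1 + exp(−α(θ − β)))
P_1 = 1/(1+e^{-3.1879}) = 0.9604
P_2 = 1/(1+e^{-0.9680}) = 0.7247
L = P_1 × (1−P_2) = 0.9604 × 0.2753 = 0.26437

0.264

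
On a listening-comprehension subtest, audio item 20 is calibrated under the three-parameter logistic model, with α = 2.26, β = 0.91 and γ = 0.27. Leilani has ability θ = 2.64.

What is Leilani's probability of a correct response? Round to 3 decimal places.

0.986

P(θ) = γ + (1 − γ) · 1 / (1 + exp(−α(θ − β)))
Exponent: 2.26 × (2.64 − 0.91) = 3.9098
1/(1 + e^{-3.9098}) = 0.9803
P = 0.27 + 0.73 × 0.9803 = 0.9857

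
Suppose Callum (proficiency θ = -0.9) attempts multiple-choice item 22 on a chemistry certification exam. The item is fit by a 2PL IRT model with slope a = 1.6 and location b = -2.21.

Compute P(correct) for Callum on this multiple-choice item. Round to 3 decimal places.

0.891

P(θ) = 1 / (1 + exp(−a(θ − b)))
Exponent: 1.6 × (-0.9 − (-2.21)) = 2.0960
1/(1 + e^{-2.0960}) = 0.8905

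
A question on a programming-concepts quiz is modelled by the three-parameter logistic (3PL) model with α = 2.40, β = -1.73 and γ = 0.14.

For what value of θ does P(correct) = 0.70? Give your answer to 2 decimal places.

P(θ) = γ + (1 − γ) · 1 / (1 + exp(−α(θ − β)))
Remove guessing floor: (0.70 − 0.14)/(1 − 0.14) = 0.6512
logit = ln(0.6512/0.3488) = 0.6242
θ = β + logit/(α) = -1.73 + 0.6242/2.4000 = -1.4699

-1.47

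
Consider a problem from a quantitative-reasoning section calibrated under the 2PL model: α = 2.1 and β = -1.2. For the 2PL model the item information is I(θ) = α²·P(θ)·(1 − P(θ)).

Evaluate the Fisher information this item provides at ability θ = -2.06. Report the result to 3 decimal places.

P = 1/(1+e^{1.8060}) = 0.1411
P(1−P) = 0.1411 × 0.8589 = 0.1212
I = α² × P(1−P) = 2.1² × 0.1212 = 0.53452

0.535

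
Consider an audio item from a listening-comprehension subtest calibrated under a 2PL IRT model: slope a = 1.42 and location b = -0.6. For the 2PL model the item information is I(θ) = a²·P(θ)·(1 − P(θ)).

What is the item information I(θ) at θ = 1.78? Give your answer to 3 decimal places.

0.064

P = 1/(1+e^{-3.3796}) = 0.9671
P(1−P) = 0.9671 × 0.0329 = 0.0319
I = a² × P(1−P) = 1.42² × 0.0319 = 0.06423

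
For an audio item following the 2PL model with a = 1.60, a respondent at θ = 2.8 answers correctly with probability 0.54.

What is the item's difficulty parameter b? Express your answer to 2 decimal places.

2.70

P(θ) = 1 / (1 + exp(−a(θ − b)))
logit(0.54) = ln(0.54/0.46) = 0.1603
b = θ − logit/(a) = 2.8 − 0.1603/1.6000 = 2.6998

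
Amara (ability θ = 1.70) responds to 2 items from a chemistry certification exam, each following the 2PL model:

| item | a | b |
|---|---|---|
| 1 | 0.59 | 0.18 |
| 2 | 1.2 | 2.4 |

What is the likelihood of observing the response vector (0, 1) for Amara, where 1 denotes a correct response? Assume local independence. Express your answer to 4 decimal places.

P(θ) = 1 / (1 + exp(−a(θ − b)))
P_1 = 1/(1+e^{-0.8968}) = 0.7103
P_2 = 1/(1+e^{0.8400}) = 0.3015
L = (1−P_1) × P_2 = 0.2897 × 0.3015 = 0.08736

0.0874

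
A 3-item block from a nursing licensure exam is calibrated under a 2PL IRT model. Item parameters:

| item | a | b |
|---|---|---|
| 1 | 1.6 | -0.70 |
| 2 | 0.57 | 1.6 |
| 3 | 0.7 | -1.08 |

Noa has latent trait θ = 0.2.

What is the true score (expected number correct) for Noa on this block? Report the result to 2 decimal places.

1.83

P(θ) = 1 / (1 + exp(−a(θ − b)))
P_1 = 1/(1+e^{-1.4400}) = 0.8085
P_2 = 1/(1+e^{0.7980}) = 0.3105
P_3 = 1/(1+e^{-0.8960}) = 0.7101
E[score] = 0.8085 + 0.3105 + 0.7101 = 1.8290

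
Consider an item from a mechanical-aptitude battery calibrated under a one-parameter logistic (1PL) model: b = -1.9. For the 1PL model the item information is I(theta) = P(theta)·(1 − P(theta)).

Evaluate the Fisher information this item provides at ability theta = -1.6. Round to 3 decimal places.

P = 1/(1+e^{-0.3000}) = 0.5744
P(1−P) = 0.5744 × 0.4256 = 0.2445
I = P(1−P) = 0.24446

0.244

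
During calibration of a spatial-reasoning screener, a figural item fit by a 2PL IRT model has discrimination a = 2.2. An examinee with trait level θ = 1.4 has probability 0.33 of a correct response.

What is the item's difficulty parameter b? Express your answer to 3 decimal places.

1.722

P(θ) = 1 / (1 + exp(−a(θ − b)))
logit(0.33) = ln(0.33/0.67) = -0.7082
b = θ − logit/(a) = 1.4 − (-0.7082)/2.2000 = 1.7219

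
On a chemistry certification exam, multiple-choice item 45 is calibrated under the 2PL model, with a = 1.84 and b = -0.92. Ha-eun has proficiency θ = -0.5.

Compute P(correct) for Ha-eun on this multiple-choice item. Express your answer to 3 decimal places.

0.684

P(θ) = 1 / (1 + exp(−a(θ − b)))
Exponent: 1.84 × (-0.5 − (-0.92)) = 0.7728
1/(1 + e^{-0.7728}) = 0.6841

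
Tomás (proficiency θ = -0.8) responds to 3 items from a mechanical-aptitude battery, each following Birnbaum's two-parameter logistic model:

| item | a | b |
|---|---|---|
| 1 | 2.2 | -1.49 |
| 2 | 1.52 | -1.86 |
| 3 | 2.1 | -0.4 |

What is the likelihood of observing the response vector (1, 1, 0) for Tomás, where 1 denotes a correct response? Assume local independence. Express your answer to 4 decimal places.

0.4776

P(θ) = 1 / (1 + exp(−a(θ − b)))
P_1 = 1/(1+e^{-1.5180}) = 0.8202
P_2 = 1/(1+e^{-1.6112}) = 0.8336
P_3 = 1/(1+e^{0.8400}) = 0.3015
L = P_1 × P_2 × (1−P_3) = 0.8202 × 0.8336 × 0.6985 = 0.47757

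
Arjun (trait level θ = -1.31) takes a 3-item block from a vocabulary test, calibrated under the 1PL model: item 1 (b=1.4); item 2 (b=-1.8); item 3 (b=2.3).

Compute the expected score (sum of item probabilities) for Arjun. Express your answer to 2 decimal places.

P(θ) = 1 / (1 + exp(−(θ − b)))
P_1 = 1/(1+e^{2.7100}) = 0.0624
P_2 = 1/(1+e^{-0.4900}) = 0.6201
P_3 = 1/(1+e^{3.6100}) = 0.0263
E[score] = 0.0624 + 0.6201 + 0.0263 = 0.7088

0.71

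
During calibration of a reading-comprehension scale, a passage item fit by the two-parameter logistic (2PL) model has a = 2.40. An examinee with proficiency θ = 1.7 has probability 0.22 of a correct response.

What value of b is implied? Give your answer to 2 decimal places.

2.23

P(θ) = 1 / (1 + exp(−a(θ − b)))
logit(0.22) = ln(0.22/0.78) = -1.2657
b = θ − logit/(a) = 1.7 − (-1.2657)/2.4000 = 2.2274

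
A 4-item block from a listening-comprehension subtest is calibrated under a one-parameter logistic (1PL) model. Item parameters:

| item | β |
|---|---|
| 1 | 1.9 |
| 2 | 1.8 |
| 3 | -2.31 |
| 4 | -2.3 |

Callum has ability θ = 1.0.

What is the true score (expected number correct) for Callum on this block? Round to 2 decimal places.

2.53

P(θ) = 1 / (1 + exp(−(θ − β)))
P_1 = 1/(1+e^{0.9000}) = 0.2891
P_2 = 1/(1+e^{0.8000}) = 0.3100
P_3 = 1/(1+e^{-3.3100}) = 0.9648
P_4 = 1/(1+e^{-3.3000}) = 0.9644
E[score] = 0.2891 + 0.3100 + 0.9648 + 0.9644 = 2.5283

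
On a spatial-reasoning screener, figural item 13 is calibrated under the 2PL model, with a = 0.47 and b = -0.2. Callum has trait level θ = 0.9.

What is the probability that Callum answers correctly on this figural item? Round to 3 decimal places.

0.626

P(θ) = 1 / (1 + exp(−a(θ − b)))
Exponent: 0.47 × (0.9 − (-0.2)) = 0.5170
1/(1 + e^{-0.5170}) = 0.6264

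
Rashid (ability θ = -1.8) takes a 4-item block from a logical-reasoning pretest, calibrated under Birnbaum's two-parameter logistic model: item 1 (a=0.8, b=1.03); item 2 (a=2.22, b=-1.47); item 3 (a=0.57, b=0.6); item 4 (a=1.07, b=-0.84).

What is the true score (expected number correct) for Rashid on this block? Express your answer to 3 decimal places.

P(θ) = 1 / (1 + exp(−a(θ − b)))
P_1 = 1/(1+e^{2.2640}) = 0.0941
P_2 = 1/(1+e^{0.7326}) = 0.3246
P_3 = 1/(1+e^{1.3680}) = 0.2029
P_4 = 1/(1+e^{1.0272}) = 0.2636
E[score] = 0.0941 + 0.3246 + 0.2029 + 0.2636 = 0.8853

0.885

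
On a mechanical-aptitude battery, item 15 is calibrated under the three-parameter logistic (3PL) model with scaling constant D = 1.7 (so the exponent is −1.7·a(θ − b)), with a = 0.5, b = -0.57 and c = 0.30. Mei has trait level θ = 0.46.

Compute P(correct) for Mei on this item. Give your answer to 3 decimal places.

0.794

P(θ) = c + (1 − c) · 1 / (1 + exp(−D·a(θ − b)))
Exponent: 1.7 × 0.5 × (0.46 − (-0.57)) = 0.8755
1/(1 + e^{-0.8755}) = 0.7059
P = 0.30 + 0.70 × 0.7059 = 0.7941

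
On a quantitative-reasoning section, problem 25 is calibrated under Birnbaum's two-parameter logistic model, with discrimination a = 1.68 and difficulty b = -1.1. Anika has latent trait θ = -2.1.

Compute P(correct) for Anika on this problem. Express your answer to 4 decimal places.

P(θ) = 1 / (1 + exp(−a(θ − b)))
Exponent: 1.68 × (-2.1 − (-1.1)) = -1.6800
1/(1 + e^{1.6800}) = 0.1571

0.1571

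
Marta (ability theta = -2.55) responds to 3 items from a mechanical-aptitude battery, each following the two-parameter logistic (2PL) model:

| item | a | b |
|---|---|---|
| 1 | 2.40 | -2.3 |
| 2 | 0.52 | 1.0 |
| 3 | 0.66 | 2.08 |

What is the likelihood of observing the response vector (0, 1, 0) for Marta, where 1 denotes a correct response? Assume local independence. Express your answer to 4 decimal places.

0.0841

P(theta) = 1 / (1 + exp(−a(theta − b)))
P_1 = 1/(1+e^{0.6000}) = 0.3543
P_2 = 1/(1+e^{1.8460}) = 0.1363
P_3 = 1/(1+e^{3.0558}) = 0.0450
L = (1−P_1) × P_2 × (1−P_3) = 0.6457 × 0.1363 × 0.9550 = 0.08407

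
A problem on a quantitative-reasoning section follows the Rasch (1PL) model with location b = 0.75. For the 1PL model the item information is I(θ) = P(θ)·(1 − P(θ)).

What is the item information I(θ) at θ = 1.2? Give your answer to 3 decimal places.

P = 1/(1+e^{-0.4500}) = 0.6106
P(1−P) = 0.6106 × 0.3894 = 0.2378
I = P(1−P) = 0.23776

0.238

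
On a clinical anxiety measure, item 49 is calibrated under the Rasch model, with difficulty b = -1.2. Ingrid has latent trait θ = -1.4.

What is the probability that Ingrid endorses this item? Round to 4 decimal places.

0.4502

P(θ) = 1 / (1 + exp(−(θ − b)))
Exponent: (-1.4 − (-1.2)) = -0.2000
1/(1 + e^{0.2000}) = 0.4502
P = 0.4502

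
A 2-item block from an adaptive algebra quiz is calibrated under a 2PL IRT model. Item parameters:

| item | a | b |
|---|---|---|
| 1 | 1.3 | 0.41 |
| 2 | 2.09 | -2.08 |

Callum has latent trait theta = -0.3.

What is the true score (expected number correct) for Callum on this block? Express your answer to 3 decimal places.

1.261

P(theta) = 1 / (1 + exp(−a(theta − b)))
P_1 = 1/(1+e^{0.9230}) = 0.2843
P_2 = 1/(1+e^{-3.7202}) = 0.9763
E[score] = 0.2843 + 0.9763 = 1.2607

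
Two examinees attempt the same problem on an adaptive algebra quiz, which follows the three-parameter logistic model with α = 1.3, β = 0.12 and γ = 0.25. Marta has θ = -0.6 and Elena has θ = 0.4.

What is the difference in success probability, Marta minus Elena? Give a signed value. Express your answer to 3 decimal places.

-0.231

P(θ) = γ + (1 − γ) · 1 / (1 + exp(−α(θ − β)))
P(Marta) = 0.4613  [exponent -0.9360]
P(Elena) = 0.6925  [exponent 0.3640]
Difference = 0.4613 − 0.6925 = -0.2312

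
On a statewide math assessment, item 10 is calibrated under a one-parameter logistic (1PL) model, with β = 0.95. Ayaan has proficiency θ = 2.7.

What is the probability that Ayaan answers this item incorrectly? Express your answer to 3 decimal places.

P(θ) = 1 / (1 + exp(−(θ − β)))
Exponent: (2.7 − 0.95) = 1.7500
1/(1 + e^{-1.7500}) = 0.8520
P = 0.8520
P(incorrect) = 1 − 0.8520 = 0.1480

0.148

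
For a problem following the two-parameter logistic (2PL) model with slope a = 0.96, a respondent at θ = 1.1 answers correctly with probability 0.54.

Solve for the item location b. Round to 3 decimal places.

0.933

P(θ) = 1 / (1 + exp(−a(θ − b)))
logit(0.54) = ln(0.54/0.46) = 0.1603
b = θ − logit/(a) = 1.1 − 0.1603/0.9600 = 0.9330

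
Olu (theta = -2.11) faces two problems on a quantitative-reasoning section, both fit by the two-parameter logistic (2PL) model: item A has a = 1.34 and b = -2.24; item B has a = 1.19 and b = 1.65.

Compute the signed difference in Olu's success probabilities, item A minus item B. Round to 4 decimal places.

P(theta) = 1 / (1 + exp(−a(theta − b)))
P_A = 0.5434
P_B = 0.0113
P_A − P_B = 0.5322

0.5322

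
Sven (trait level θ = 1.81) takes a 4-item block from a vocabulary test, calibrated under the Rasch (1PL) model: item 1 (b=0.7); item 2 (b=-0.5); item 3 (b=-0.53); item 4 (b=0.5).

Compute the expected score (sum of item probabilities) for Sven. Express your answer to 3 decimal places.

3.361

P(θ) = 1 / (1 + exp(−(θ − b)))
P_1 = 1/(1+e^{-1.1100}) = 0.7521
P_2 = 1/(1+e^{-2.3100}) = 0.9097
P_3 = 1/(1+e^{-2.3400}) = 0.9121
P_4 = 1/(1+e^{-1.3100}) = 0.7875
E[score] = 0.7521 + 0.9097 + 0.9121 + 0.7875 = 3.3615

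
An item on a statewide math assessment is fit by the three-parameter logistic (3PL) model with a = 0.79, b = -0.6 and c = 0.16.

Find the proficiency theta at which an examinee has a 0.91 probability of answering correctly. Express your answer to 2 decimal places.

P(theta) = c + (1 − c) · 1 / (1 + exp(−a(theta − b)))
Remove guessing floor: (0.91 − 0.16)/(1 − 0.16) = 0.8929
logit = ln(0.8929/0.1071) = 2.1203
theta = b + logit/(a) = -0.6 + 2.1203/0.7900 = 2.0839

2.08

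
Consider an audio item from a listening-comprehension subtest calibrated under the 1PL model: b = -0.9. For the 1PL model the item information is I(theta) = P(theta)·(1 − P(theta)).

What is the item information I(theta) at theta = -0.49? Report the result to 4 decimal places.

P = 1/(1+e^{-0.4100}) = 0.6011
P(1−P) = 0.6011 × 0.3989 = 0.2398
I = P(1−P) = 0.23978

0.2398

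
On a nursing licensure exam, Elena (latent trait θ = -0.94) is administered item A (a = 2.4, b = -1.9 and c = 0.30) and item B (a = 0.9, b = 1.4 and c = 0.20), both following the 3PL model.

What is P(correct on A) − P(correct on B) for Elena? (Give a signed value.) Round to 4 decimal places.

0.6496

P(θ) = c + (1 − c) · 1 / (1 + exp(−a(θ − b)))
P_A = 0.9364
P_B = 0.2868
P_A − P_B = 0.6496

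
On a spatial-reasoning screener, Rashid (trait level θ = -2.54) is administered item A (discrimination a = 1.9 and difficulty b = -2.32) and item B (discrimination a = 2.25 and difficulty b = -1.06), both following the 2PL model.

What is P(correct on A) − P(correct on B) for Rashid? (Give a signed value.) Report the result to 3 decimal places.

P(θ) = 1 / (1 + exp(−a(θ − b)))
P_A = 0.3970
P_B = 0.0346
P_A − P_B = 0.3624

0.362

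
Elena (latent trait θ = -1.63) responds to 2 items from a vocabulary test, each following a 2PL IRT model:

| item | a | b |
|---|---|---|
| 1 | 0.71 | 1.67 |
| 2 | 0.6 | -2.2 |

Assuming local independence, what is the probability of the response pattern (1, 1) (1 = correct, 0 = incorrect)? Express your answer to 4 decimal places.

0.0512

P(θ) = 1 / (1 + exp(−a(θ − b)))
P_1 = 1/(1+e^{2.3430}) = 0.0876
P_2 = 1/(1+e^{-0.3420}) = 0.5847
L = P_1 × P_2 = 0.0876 × 0.5847 = 0.05123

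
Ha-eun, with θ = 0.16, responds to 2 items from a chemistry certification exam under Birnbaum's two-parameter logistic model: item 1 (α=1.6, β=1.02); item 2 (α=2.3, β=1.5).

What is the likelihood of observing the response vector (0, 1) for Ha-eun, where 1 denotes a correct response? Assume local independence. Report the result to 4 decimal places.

P(θ) = 1 / (1 + exp(−α(θ − β)))
P_1 = 1/(1+e^{1.3760}) = 0.2017
P_2 = 1/(1+e^{3.0820}) = 0.0439
L = (1−P_1) × P_2 = 0.7983 × 0.0439 = 0.03501

0.0350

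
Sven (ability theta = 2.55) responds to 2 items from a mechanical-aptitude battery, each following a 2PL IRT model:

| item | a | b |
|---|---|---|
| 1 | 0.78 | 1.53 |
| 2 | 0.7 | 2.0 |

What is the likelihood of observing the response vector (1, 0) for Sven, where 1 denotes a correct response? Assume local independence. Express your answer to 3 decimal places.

P(theta) = 1 / (1 + exp(−a(theta − b)))
P_1 = 1/(1+e^{-0.7956}) = 0.6890
P_2 = 1/(1+e^{-0.3850}) = 0.5951
L = P_1 × (1−P_2) = 0.6890 × 0.4049 = 0.27900

0.279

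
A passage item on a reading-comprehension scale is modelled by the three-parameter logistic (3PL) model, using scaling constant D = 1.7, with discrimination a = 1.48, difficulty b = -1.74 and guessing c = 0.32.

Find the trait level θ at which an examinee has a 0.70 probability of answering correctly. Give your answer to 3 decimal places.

-1.646

P(θ) = c + (1 − c) · 1 / (1 + exp(−D·a(θ − b)))
Remove guessing floor: (0.70 − 0.32)/(1 − 0.32) = 0.5588
logit = ln(0.5588/0.4412) = 0.2364
θ = b + logit/(1.7·a) = -1.74 + 0.2364/2.5160 = -1.6460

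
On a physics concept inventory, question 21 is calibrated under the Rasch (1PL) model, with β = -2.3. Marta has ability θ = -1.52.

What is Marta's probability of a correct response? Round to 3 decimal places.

P(θ) = 1 / (1 + exp(−(θ − β)))
Exponent: (-1.52 − (-2.3)) = 0.7800
1/(1 + e^{-0.7800}) = 0.6857
P = 0.6857

0.686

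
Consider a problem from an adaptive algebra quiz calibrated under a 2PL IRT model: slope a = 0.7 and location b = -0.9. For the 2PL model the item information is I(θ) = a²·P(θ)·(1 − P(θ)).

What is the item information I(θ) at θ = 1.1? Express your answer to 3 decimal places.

0.078

P = 1/(1+e^{-1.4000}) = 0.8022
P(1−P) = 0.8022 × 0.1978 = 0.1587
I = a² × P(1−P) = 0.7² × 0.1587 = 0.07776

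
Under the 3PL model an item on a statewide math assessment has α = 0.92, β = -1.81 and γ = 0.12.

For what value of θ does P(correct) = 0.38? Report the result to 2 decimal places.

P(θ) = γ + (1 − γ) · 1 / (1 + exp(−α(θ − β)))
Remove guessing floor: (0.38 − 0.12)/(1 − 0.12) = 0.2955
logit = ln(0.2955/0.7045) = -0.8690
θ = β + logit/(α) = -1.81 + (-0.8690)/0.9200 = -2.7546

-2.75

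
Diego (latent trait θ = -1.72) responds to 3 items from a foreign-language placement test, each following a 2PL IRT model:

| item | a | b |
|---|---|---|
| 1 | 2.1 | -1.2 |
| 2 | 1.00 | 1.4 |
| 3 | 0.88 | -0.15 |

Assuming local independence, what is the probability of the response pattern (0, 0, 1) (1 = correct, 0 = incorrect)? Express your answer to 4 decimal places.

P(θ) = 1 / (1 + exp(−a(θ − b)))
P_1 = 1/(1+e^{1.0920}) = 0.2512
P_2 = 1/(1+e^{3.1200}) = 0.0423
P_3 = 1/(1+e^{1.3816}) = 0.2008
L = (1−P_1) × (1−P_2) × P_3 = 0.7488 × 0.9577 × 0.2008 = 0.14396

0.1440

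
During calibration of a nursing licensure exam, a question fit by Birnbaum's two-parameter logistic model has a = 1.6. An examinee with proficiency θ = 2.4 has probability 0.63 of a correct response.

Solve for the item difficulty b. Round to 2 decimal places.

P(θ) = 1 / (1 + exp(−a(θ − b)))
logit(0.63) = ln(0.63/0.37) = 0.5322
b = θ − logit/(a) = 2.4 − 0.5322/1.6000 = 2.0674

2.07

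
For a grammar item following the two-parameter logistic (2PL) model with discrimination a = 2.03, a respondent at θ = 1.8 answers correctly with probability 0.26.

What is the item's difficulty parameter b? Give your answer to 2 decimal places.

2.32

P(θ) = 1 / (1 + exp(−a(θ − b)))
logit(0.26) = ln(0.26/0.74) = -1.0460
b = θ − logit/(a) = 1.8 − (-1.0460)/2.0300 = 2.3153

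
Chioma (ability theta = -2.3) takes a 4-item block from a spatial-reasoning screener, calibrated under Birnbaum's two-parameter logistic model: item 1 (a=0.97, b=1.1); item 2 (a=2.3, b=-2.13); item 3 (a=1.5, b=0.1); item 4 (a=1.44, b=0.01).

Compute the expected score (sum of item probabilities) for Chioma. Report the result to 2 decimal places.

P(theta) = 1 / (1 + exp(−a(theta − b)))
P_1 = 1/(1+e^{3.2980}) = 0.0356
P_2 = 1/(1+e^{0.3910}) = 0.4035
P_3 = 1/(1+e^{3.6000}) = 0.0266
P_4 = 1/(1+e^{3.3264}) = 0.0347
E[score] = 0.0356 + 0.4035 + 0.0266 + 0.0347 = 0.5004

0.50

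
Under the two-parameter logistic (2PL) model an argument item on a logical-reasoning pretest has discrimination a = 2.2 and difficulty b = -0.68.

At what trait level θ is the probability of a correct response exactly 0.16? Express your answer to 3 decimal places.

P(θ) = 1 / (1 + exp(−a(θ − b)))
logit = ln(0.1600/0.8400) = -1.6582
θ = b + logit/(a) = -0.68 + (-1.6582)/2.2000 = -1.4337

-1.434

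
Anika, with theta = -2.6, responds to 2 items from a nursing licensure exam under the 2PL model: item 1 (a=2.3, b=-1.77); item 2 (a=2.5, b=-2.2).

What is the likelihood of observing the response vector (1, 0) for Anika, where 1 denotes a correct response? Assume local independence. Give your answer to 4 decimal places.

P(theta) = 1 / (1 + exp(−a(theta − b)))
P_1 = 1/(1+e^{1.9090}) = 0.1291
P_2 = 1/(1+e^{1.0000}) = 0.2689
L = P_1 × (1−P_2) = 0.1291 × 0.7311 = 0.09437

0.0944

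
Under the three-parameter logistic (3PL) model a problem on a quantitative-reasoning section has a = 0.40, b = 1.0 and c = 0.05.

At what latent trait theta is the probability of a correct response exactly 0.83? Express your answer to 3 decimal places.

4.809

P(theta) = c + (1 − c) · 1 / (1 + exp(−a(theta − b)))
Remove guessing floor: (0.83 − 0.05)/(1 − 0.05) = 0.8211
logit = ln(0.8211/0.1789) = 1.5235
theta = b + logit/(a) = 1.0 + 1.5235/0.4000 = 4.8087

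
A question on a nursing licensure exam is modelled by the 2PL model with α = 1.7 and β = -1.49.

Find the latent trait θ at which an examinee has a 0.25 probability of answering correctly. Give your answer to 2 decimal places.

-2.14

P(θ) = 1 / (1 + exp(−α(θ − β)))
logit = ln(0.2500/0.7500) = -1.0986
θ = β + logit/(α) = -1.49 + (-1.0986)/1.7000 = -2.1362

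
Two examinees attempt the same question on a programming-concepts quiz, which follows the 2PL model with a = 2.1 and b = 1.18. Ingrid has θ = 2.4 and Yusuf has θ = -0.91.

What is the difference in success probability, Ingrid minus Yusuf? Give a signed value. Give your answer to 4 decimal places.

P(θ) = 1 / (1 + exp(−a(θ − b)))
P(Ingrid) = 0.9284  [exponent 2.5620]
P(Yusuf) = 0.0123  [exponent -4.3890]
Difference = 0.9284 − 0.0123 = 0.9161

0.9161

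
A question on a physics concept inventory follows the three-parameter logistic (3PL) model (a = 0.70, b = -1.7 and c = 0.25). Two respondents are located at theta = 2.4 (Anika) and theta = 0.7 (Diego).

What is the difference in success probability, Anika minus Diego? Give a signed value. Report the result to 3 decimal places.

0.078

P(theta) = c + (1 − c) · 1 / (1 + exp(−a(theta − b)))
P(Anika) = 0.9598  [exponent 2.8700]
P(Diego) = 0.8822  [exponent 1.6800]
Difference = 0.9598 − 0.8822 = 0.0776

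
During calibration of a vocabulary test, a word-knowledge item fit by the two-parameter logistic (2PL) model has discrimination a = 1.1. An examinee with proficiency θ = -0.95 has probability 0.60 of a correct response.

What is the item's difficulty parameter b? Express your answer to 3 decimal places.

P(θ) = 1 / (1 + exp(−a(θ − b)))
logit(0.60) = ln(0.60/0.40) = 0.4055
b = θ − logit/(a) = -0.95 − 0.4055/1.1000 = -1.3186

-1.319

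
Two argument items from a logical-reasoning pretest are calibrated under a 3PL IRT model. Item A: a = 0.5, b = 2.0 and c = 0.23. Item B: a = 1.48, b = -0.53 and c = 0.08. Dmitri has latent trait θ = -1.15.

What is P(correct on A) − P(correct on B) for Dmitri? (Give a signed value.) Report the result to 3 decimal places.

P(θ) = c + (1 − c) · 1 / (1 + exp(−a(θ − b)))
P_A = 0.3621
P_B = 0.3426
P_A − P_B = 0.0194

0.019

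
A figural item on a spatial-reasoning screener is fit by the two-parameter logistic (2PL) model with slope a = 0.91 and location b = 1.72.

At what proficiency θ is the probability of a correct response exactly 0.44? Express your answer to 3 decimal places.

P(θ) = 1 / (1 + exp(−a(θ − b)))
logit = ln(0.4400/0.5600) = -0.2412
θ = b + logit/(a) = 1.72 + (-0.2412)/0.9100 = 1.4550

1.455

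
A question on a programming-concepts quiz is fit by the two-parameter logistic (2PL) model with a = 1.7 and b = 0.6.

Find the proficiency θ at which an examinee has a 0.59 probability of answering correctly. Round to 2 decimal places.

0.81

P(θ) = 1 / (1 + exp(−a(θ − b)))
logit = ln(0.5900/0.4100) = 0.3640
θ = b + logit/(a) = 0.6 + 0.3640/1.7000 = 0.8141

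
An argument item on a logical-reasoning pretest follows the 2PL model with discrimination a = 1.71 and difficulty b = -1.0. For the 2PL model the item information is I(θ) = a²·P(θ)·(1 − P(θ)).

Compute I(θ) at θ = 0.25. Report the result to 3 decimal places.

P = 1/(1+e^{-2.1375}) = 0.8945
P(1−P) = 0.8945 × 0.1055 = 0.0944
I = a² × P(1−P) = 1.71² × 0.0944 = 0.27596

0.276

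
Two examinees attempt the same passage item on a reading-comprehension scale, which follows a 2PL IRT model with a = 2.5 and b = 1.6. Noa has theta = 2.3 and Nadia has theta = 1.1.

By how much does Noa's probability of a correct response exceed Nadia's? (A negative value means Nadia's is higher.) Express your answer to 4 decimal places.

P(theta) = 1 / (1 + exp(−a(theta − b)))
P(Noa) = 0.8520  [exponent 1.7500]
P(Nadia) = 0.2227  [exponent -1.2500]
Difference = 0.8520 − 0.2227 = 0.6293

0.6293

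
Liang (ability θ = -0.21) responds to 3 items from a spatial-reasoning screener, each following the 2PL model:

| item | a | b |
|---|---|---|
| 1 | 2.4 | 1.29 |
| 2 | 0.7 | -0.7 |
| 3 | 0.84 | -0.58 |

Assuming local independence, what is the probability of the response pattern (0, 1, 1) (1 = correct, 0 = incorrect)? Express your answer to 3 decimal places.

0.329

P(θ) = 1 / (1 + exp(−a(θ − b)))
P_1 = 1/(1+e^{3.6000}) = 0.0266
P_2 = 1/(1+e^{-0.3430}) = 0.5849
P_3 = 1/(1+e^{-0.3108}) = 0.5771
L = (1−P_1) × P_2 × P_3 = 0.9734 × 0.5849 × 0.5771 = 0.32857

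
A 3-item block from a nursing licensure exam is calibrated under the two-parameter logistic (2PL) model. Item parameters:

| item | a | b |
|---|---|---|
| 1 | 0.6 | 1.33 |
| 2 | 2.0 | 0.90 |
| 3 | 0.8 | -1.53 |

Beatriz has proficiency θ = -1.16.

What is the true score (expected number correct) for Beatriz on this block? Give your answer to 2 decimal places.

P(θ) = 1 / (1 + exp(−a(θ − b)))
P_1 = 1/(1+e^{1.4940}) = 0.1833
P_2 = 1/(1+e^{4.1200}) = 0.0160
P_3 = 1/(1+e^{-0.2960}) = 0.5735
E[score] = 0.1833 + 0.0160 + 0.5735 = 0.7728

0.77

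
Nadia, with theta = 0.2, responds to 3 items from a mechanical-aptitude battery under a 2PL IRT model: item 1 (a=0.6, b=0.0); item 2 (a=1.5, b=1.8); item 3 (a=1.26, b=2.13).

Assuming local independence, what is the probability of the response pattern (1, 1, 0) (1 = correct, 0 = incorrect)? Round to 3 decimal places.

P(theta) = 1 / (1 + exp(−a(theta − b)))
P_1 = 1/(1+e^{-0.1200}) = 0.5300
P_2 = 1/(1+e^{2.4000}) = 0.0832
P_3 = 1/(1+e^{2.4318}) = 0.0808
L = P_1 × P_2 × (1−P_3) = 0.5300 × 0.0832 × 0.9192 = 0.04052

0.041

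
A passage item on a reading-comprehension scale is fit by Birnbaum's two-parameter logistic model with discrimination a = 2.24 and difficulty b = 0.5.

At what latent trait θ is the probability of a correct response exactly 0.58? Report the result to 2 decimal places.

P(θ) = 1 / (1 + exp(−a(θ − b)))
logit = ln(0.5800/0.4200) = 0.3228
θ = b + logit/(a) = 0.5 + 0.3228/2.2400 = 0.6441

0.64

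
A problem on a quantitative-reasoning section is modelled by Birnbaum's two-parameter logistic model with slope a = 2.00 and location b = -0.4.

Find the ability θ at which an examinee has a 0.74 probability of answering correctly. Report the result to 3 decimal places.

0.123

P(θ) = 1 / (1 + exp(−a(θ − b)))
logit = ln(0.7400/0.2600) = 1.0460
θ = b + logit/(a) = -0.4 + 1.0460/2.0000 = 0.1230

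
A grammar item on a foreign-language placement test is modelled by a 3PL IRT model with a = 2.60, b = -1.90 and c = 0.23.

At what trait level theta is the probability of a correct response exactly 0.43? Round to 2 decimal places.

-2.30

P(theta) = c + (1 − c) · 1 / (1 + exp(−a(theta − b)))
Remove guessing floor: (0.43 − 0.23)/(1 − 0.23) = 0.2597
logit = ln(0.2597/0.7403) = -1.0473
theta = b + logit/(a) = -1.90 + (-1.0473)/2.6000 = -2.3028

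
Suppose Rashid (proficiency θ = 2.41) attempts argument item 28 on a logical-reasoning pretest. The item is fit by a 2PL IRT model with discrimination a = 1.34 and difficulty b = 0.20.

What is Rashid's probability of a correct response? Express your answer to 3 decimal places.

P(θ) = 1 / (1 + exp(−a(θ − b)))
Exponent: 1.34 × (2.41 − 0.20) = 2.9614
1/(1 + e^{-2.9614}) = 0.9508

0.951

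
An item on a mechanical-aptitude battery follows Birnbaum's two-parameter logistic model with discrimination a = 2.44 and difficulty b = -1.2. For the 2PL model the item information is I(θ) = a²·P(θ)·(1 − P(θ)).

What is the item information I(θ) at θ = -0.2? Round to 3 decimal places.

0.439

P = 1/(1+e^{-2.4400}) = 0.9198
P(1−P) = 0.9198 × 0.0802 = 0.0737
I = a² × P(1−P) = 2.44² × 0.0737 = 0.43905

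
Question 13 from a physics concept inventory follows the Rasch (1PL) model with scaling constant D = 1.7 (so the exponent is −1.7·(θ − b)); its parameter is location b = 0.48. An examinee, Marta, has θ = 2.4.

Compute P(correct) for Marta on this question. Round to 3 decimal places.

0.963

P(θ) = 1 / (1 + exp(−D·(θ − b)))
Exponent: 1.7 × (2.4 − 0.48) = 3.2640
1/(1 + e^{-3.2640}) = 0.9632
P = 0.9632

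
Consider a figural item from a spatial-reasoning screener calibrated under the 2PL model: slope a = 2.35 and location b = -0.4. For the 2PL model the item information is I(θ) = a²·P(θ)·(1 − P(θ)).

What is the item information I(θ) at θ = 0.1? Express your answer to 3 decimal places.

P = 1/(1+e^{-1.1750}) = 0.7640
P(1−P) = 0.7640 × 0.2360 = 0.1803
I = a² × P(1−P) = 2.35² × 0.1803 = 0.99559

0.996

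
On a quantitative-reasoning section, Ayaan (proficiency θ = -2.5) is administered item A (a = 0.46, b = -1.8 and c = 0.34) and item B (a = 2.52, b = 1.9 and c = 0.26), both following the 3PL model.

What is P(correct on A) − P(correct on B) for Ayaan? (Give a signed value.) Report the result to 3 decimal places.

P(θ) = c + (1 − c) · 1 / (1 + exp(−a(θ − b)))
P_A = 0.6173
P_B = 0.2600
P_A − P_B = 0.3573

0.357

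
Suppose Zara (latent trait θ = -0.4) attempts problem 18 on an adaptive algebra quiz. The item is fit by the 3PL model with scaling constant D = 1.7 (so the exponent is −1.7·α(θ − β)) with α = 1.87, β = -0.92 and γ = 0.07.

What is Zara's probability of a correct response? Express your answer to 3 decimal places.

P(θ) = γ + (1 − γ) · 1 / (1 + exp(−D·α(θ − β)))
Exponent: 1.7 × 1.87 × (-0.4 − (-0.92)) = 1.6531
1/(1 + e^{-1.6531}) = 0.8393
P = 0.07 + 0.93 × 0.8393 = 0.8506

0.851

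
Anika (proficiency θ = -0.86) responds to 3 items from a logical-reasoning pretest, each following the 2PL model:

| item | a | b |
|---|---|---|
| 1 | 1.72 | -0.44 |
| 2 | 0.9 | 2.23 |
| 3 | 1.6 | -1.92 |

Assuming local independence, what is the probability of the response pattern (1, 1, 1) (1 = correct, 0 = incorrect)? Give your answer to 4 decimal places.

0.0161

P(θ) = 1 / (1 + exp(−a(θ − b)))
P_1 = 1/(1+e^{0.7224}) = 0.3269
P_2 = 1/(1+e^{2.7810}) = 0.0584
P_3 = 1/(1+e^{-1.6960}) = 0.8450
L = P_1 × P_2 × P_3 = 0.3269 × 0.0584 × 0.8450 = 0.01612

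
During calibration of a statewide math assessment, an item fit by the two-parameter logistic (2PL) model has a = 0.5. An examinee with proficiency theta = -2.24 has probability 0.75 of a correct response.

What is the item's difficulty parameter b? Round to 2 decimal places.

-4.44

P(theta) = 1 / (1 + exp(−a(theta − b)))
logit(0.75) = ln(0.75/0.25) = 1.0986
b = theta − logit/(a) = -2.24 − 1.0986/0.5000 = -4.4372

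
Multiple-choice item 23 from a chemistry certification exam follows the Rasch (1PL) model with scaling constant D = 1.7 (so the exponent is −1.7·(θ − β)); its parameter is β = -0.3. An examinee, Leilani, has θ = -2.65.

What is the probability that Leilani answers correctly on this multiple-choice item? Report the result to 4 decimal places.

P(θ) = 1 / (1 + exp(−D·(θ − β)))
Exponent: 1.7 × (-2.65 − (-0.3)) = -3.9950
1/(1 + e^{3.9950}) = 0.0181
P = 0.0181

0.0181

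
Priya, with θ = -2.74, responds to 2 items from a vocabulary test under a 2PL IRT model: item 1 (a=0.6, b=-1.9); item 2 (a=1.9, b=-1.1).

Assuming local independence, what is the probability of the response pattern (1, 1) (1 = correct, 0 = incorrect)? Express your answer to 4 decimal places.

0.0160

P(θ) = 1 / (1 + exp(−a(θ − b)))
P_1 = 1/(1+e^{0.5040}) = 0.3766
P_2 = 1/(1+e^{3.1160}) = 0.0425
L = P_1 × P_2 = 0.3766 × 0.0425 = 0.01599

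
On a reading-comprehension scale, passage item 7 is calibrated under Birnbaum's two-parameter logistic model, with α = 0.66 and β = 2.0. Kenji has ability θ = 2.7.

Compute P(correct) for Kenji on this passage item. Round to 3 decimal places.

0.613

P(θ) = 1 / (1 + exp(−α(θ − β)))
Exponent: 0.66 × (2.7 − 2.0) = 0.4620
1/(1 + e^{-0.4620}) = 0.6135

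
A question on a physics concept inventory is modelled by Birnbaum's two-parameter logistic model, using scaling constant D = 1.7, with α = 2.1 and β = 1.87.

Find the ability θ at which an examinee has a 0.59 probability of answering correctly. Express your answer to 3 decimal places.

P(θ) = 1 / (1 + exp(−D·α(θ − β)))
logit = ln(0.5900/0.4100) = 0.3640
θ = β + logit/(1.7·α) = 1.87 + 0.3640/3.5700 = 1.9720

1.972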